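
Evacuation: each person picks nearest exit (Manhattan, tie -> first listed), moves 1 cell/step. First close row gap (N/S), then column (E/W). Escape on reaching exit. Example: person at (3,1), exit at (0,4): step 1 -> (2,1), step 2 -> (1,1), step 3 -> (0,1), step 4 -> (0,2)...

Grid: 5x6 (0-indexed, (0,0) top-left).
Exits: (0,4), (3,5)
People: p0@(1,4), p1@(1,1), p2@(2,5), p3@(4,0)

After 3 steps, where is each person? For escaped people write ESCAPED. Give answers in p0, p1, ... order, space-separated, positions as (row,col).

Step 1: p0:(1,4)->(0,4)->EXIT | p1:(1,1)->(0,1) | p2:(2,5)->(3,5)->EXIT | p3:(4,0)->(3,0)
Step 2: p0:escaped | p1:(0,1)->(0,2) | p2:escaped | p3:(3,0)->(3,1)
Step 3: p0:escaped | p1:(0,2)->(0,3) | p2:escaped | p3:(3,1)->(3,2)

ESCAPED (0,3) ESCAPED (3,2)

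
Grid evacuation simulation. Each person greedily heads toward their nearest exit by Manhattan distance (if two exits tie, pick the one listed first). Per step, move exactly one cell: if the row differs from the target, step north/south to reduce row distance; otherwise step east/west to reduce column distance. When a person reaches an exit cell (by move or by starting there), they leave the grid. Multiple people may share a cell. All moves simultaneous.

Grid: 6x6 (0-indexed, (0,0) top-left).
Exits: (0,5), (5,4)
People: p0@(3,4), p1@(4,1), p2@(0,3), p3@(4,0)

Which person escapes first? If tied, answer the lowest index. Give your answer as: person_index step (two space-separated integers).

Step 1: p0:(3,4)->(4,4) | p1:(4,1)->(5,1) | p2:(0,3)->(0,4) | p3:(4,0)->(5,0)
Step 2: p0:(4,4)->(5,4)->EXIT | p1:(5,1)->(5,2) | p2:(0,4)->(0,5)->EXIT | p3:(5,0)->(5,1)
Step 3: p0:escaped | p1:(5,2)->(5,3) | p2:escaped | p3:(5,1)->(5,2)
Step 4: p0:escaped | p1:(5,3)->(5,4)->EXIT | p2:escaped | p3:(5,2)->(5,3)
Step 5: p0:escaped | p1:escaped | p2:escaped | p3:(5,3)->(5,4)->EXIT
Exit steps: [2, 4, 2, 5]
First to escape: p0 at step 2

Answer: 0 2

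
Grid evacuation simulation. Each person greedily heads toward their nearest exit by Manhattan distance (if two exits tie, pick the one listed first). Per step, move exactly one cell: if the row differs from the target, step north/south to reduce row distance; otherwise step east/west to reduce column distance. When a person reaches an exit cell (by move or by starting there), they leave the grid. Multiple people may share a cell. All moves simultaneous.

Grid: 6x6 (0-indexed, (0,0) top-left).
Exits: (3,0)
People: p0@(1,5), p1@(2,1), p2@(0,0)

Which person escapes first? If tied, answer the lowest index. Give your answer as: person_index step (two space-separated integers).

Step 1: p0:(1,5)->(2,5) | p1:(2,1)->(3,1) | p2:(0,0)->(1,0)
Step 2: p0:(2,5)->(3,5) | p1:(3,1)->(3,0)->EXIT | p2:(1,0)->(2,0)
Step 3: p0:(3,5)->(3,4) | p1:escaped | p2:(2,0)->(3,0)->EXIT
Step 4: p0:(3,4)->(3,3) | p1:escaped | p2:escaped
Step 5: p0:(3,3)->(3,2) | p1:escaped | p2:escaped
Step 6: p0:(3,2)->(3,1) | p1:escaped | p2:escaped
Step 7: p0:(3,1)->(3,0)->EXIT | p1:escaped | p2:escaped
Exit steps: [7, 2, 3]
First to escape: p1 at step 2

Answer: 1 2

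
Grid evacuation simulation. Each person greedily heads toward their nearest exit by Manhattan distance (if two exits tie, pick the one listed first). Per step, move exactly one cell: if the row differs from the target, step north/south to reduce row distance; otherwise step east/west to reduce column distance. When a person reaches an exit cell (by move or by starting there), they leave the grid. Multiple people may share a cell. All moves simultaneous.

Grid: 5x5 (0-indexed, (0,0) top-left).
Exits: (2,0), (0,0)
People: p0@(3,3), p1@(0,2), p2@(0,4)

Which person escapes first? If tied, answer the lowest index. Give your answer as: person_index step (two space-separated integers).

Answer: 1 2

Derivation:
Step 1: p0:(3,3)->(2,3) | p1:(0,2)->(0,1) | p2:(0,4)->(0,3)
Step 2: p0:(2,3)->(2,2) | p1:(0,1)->(0,0)->EXIT | p2:(0,3)->(0,2)
Step 3: p0:(2,2)->(2,1) | p1:escaped | p2:(0,2)->(0,1)
Step 4: p0:(2,1)->(2,0)->EXIT | p1:escaped | p2:(0,1)->(0,0)->EXIT
Exit steps: [4, 2, 4]
First to escape: p1 at step 2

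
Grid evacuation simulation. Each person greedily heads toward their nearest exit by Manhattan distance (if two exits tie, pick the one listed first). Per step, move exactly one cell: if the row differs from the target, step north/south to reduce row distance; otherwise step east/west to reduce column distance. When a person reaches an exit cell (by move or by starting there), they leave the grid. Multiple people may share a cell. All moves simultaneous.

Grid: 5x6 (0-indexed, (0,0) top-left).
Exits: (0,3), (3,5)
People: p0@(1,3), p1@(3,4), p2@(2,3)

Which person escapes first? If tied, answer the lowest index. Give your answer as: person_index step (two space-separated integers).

Answer: 0 1

Derivation:
Step 1: p0:(1,3)->(0,3)->EXIT | p1:(3,4)->(3,5)->EXIT | p2:(2,3)->(1,3)
Step 2: p0:escaped | p1:escaped | p2:(1,3)->(0,3)->EXIT
Exit steps: [1, 1, 2]
First to escape: p0 at step 1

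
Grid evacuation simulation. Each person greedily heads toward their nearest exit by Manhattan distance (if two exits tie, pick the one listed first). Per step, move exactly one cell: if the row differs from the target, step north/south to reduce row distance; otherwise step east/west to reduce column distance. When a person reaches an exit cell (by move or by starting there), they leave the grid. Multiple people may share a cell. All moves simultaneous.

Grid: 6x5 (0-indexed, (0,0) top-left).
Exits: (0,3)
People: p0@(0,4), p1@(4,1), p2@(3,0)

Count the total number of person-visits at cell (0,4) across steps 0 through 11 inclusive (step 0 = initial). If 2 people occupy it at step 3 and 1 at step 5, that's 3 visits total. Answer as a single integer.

Step 0: p0@(0,4) p1@(4,1) p2@(3,0) -> at (0,4): 1 [p0], cum=1
Step 1: p0@ESC p1@(3,1) p2@(2,0) -> at (0,4): 0 [-], cum=1
Step 2: p0@ESC p1@(2,1) p2@(1,0) -> at (0,4): 0 [-], cum=1
Step 3: p0@ESC p1@(1,1) p2@(0,0) -> at (0,4): 0 [-], cum=1
Step 4: p0@ESC p1@(0,1) p2@(0,1) -> at (0,4): 0 [-], cum=1
Step 5: p0@ESC p1@(0,2) p2@(0,2) -> at (0,4): 0 [-], cum=1
Step 6: p0@ESC p1@ESC p2@ESC -> at (0,4): 0 [-], cum=1
Total visits = 1

Answer: 1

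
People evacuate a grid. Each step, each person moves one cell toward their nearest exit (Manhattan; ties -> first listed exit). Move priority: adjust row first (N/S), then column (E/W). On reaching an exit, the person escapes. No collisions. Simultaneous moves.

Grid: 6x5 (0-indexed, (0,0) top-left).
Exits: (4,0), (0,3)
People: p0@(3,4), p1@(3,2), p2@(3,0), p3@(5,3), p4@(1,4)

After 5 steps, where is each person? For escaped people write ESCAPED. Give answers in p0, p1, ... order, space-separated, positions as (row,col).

Step 1: p0:(3,4)->(2,4) | p1:(3,2)->(4,2) | p2:(3,0)->(4,0)->EXIT | p3:(5,3)->(4,3) | p4:(1,4)->(0,4)
Step 2: p0:(2,4)->(1,4) | p1:(4,2)->(4,1) | p2:escaped | p3:(4,3)->(4,2) | p4:(0,4)->(0,3)->EXIT
Step 3: p0:(1,4)->(0,4) | p1:(4,1)->(4,0)->EXIT | p2:escaped | p3:(4,2)->(4,1) | p4:escaped
Step 4: p0:(0,4)->(0,3)->EXIT | p1:escaped | p2:escaped | p3:(4,1)->(4,0)->EXIT | p4:escaped

ESCAPED ESCAPED ESCAPED ESCAPED ESCAPED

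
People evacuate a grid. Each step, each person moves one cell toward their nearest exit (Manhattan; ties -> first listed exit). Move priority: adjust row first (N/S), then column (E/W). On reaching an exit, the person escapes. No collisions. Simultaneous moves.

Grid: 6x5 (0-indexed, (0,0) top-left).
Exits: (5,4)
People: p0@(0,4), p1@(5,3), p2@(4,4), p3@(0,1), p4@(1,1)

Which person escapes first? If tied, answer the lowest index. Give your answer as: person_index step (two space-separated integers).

Answer: 1 1

Derivation:
Step 1: p0:(0,4)->(1,4) | p1:(5,3)->(5,4)->EXIT | p2:(4,4)->(5,4)->EXIT | p3:(0,1)->(1,1) | p4:(1,1)->(2,1)
Step 2: p0:(1,4)->(2,4) | p1:escaped | p2:escaped | p3:(1,1)->(2,1) | p4:(2,1)->(3,1)
Step 3: p0:(2,4)->(3,4) | p1:escaped | p2:escaped | p3:(2,1)->(3,1) | p4:(3,1)->(4,1)
Step 4: p0:(3,4)->(4,4) | p1:escaped | p2:escaped | p3:(3,1)->(4,1) | p4:(4,1)->(5,1)
Step 5: p0:(4,4)->(5,4)->EXIT | p1:escaped | p2:escaped | p3:(4,1)->(5,1) | p4:(5,1)->(5,2)
Step 6: p0:escaped | p1:escaped | p2:escaped | p3:(5,1)->(5,2) | p4:(5,2)->(5,3)
Step 7: p0:escaped | p1:escaped | p2:escaped | p3:(5,2)->(5,3) | p4:(5,3)->(5,4)->EXIT
Step 8: p0:escaped | p1:escaped | p2:escaped | p3:(5,3)->(5,4)->EXIT | p4:escaped
Exit steps: [5, 1, 1, 8, 7]
First to escape: p1 at step 1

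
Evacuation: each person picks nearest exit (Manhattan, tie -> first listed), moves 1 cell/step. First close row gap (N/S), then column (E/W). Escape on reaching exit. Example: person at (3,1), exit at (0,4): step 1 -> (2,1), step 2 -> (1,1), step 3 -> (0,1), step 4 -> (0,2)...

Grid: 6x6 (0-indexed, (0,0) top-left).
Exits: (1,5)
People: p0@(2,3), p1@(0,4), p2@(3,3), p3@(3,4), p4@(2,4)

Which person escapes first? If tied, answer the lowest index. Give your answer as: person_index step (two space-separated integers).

Answer: 1 2

Derivation:
Step 1: p0:(2,3)->(1,3) | p1:(0,4)->(1,4) | p2:(3,3)->(2,3) | p3:(3,4)->(2,4) | p4:(2,4)->(1,4)
Step 2: p0:(1,3)->(1,4) | p1:(1,4)->(1,5)->EXIT | p2:(2,3)->(1,3) | p3:(2,4)->(1,4) | p4:(1,4)->(1,5)->EXIT
Step 3: p0:(1,4)->(1,5)->EXIT | p1:escaped | p2:(1,3)->(1,4) | p3:(1,4)->(1,5)->EXIT | p4:escaped
Step 4: p0:escaped | p1:escaped | p2:(1,4)->(1,5)->EXIT | p3:escaped | p4:escaped
Exit steps: [3, 2, 4, 3, 2]
First to escape: p1 at step 2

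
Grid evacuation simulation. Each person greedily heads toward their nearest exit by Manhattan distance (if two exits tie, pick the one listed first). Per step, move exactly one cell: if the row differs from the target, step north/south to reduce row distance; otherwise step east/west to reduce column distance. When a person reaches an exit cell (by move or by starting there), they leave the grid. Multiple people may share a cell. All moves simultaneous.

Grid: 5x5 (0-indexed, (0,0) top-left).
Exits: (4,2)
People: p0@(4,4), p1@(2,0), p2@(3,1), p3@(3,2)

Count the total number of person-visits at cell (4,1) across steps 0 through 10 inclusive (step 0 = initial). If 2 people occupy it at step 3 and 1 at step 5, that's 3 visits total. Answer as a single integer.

Answer: 2

Derivation:
Step 0: p0@(4,4) p1@(2,0) p2@(3,1) p3@(3,2) -> at (4,1): 0 [-], cum=0
Step 1: p0@(4,3) p1@(3,0) p2@(4,1) p3@ESC -> at (4,1): 1 [p2], cum=1
Step 2: p0@ESC p1@(4,0) p2@ESC p3@ESC -> at (4,1): 0 [-], cum=1
Step 3: p0@ESC p1@(4,1) p2@ESC p3@ESC -> at (4,1): 1 [p1], cum=2
Step 4: p0@ESC p1@ESC p2@ESC p3@ESC -> at (4,1): 0 [-], cum=2
Total visits = 2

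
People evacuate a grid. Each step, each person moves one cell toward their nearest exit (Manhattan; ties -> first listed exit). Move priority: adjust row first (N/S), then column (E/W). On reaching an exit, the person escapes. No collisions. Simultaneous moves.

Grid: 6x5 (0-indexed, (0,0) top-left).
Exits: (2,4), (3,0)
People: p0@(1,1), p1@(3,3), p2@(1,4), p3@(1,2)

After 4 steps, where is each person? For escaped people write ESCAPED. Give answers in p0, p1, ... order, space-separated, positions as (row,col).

Step 1: p0:(1,1)->(2,1) | p1:(3,3)->(2,3) | p2:(1,4)->(2,4)->EXIT | p3:(1,2)->(2,2)
Step 2: p0:(2,1)->(3,1) | p1:(2,3)->(2,4)->EXIT | p2:escaped | p3:(2,2)->(2,3)
Step 3: p0:(3,1)->(3,0)->EXIT | p1:escaped | p2:escaped | p3:(2,3)->(2,4)->EXIT

ESCAPED ESCAPED ESCAPED ESCAPED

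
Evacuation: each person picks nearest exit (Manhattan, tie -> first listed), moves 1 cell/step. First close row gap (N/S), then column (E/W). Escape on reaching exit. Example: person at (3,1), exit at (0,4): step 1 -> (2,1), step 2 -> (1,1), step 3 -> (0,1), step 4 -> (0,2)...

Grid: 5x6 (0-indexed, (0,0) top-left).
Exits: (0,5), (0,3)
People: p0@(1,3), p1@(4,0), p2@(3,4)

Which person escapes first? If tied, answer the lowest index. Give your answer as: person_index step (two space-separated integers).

Step 1: p0:(1,3)->(0,3)->EXIT | p1:(4,0)->(3,0) | p2:(3,4)->(2,4)
Step 2: p0:escaped | p1:(3,0)->(2,0) | p2:(2,4)->(1,4)
Step 3: p0:escaped | p1:(2,0)->(1,0) | p2:(1,4)->(0,4)
Step 4: p0:escaped | p1:(1,0)->(0,0) | p2:(0,4)->(0,5)->EXIT
Step 5: p0:escaped | p1:(0,0)->(0,1) | p2:escaped
Step 6: p0:escaped | p1:(0,1)->(0,2) | p2:escaped
Step 7: p0:escaped | p1:(0,2)->(0,3)->EXIT | p2:escaped
Exit steps: [1, 7, 4]
First to escape: p0 at step 1

Answer: 0 1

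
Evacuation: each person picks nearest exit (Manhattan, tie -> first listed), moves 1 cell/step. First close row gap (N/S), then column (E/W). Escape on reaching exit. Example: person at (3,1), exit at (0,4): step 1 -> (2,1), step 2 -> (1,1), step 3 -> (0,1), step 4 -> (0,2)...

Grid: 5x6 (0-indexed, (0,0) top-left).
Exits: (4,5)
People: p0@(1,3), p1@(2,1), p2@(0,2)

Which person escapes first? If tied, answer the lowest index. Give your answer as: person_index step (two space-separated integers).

Step 1: p0:(1,3)->(2,3) | p1:(2,1)->(3,1) | p2:(0,2)->(1,2)
Step 2: p0:(2,3)->(3,3) | p1:(3,1)->(4,1) | p2:(1,2)->(2,2)
Step 3: p0:(3,3)->(4,3) | p1:(4,1)->(4,2) | p2:(2,2)->(3,2)
Step 4: p0:(4,3)->(4,4) | p1:(4,2)->(4,3) | p2:(3,2)->(4,2)
Step 5: p0:(4,4)->(4,5)->EXIT | p1:(4,3)->(4,4) | p2:(4,2)->(4,3)
Step 6: p0:escaped | p1:(4,4)->(4,5)->EXIT | p2:(4,3)->(4,4)
Step 7: p0:escaped | p1:escaped | p2:(4,4)->(4,5)->EXIT
Exit steps: [5, 6, 7]
First to escape: p0 at step 5

Answer: 0 5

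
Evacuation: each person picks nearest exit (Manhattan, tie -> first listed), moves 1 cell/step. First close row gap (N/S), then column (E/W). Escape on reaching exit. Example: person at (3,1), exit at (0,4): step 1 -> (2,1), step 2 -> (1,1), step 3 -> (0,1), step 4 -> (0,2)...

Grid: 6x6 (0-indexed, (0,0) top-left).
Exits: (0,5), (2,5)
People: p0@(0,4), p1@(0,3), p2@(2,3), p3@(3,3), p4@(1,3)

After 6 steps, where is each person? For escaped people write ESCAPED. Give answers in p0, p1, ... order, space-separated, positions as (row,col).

Step 1: p0:(0,4)->(0,5)->EXIT | p1:(0,3)->(0,4) | p2:(2,3)->(2,4) | p3:(3,3)->(2,3) | p4:(1,3)->(0,3)
Step 2: p0:escaped | p1:(0,4)->(0,5)->EXIT | p2:(2,4)->(2,5)->EXIT | p3:(2,3)->(2,4) | p4:(0,3)->(0,4)
Step 3: p0:escaped | p1:escaped | p2:escaped | p3:(2,4)->(2,5)->EXIT | p4:(0,4)->(0,5)->EXIT

ESCAPED ESCAPED ESCAPED ESCAPED ESCAPED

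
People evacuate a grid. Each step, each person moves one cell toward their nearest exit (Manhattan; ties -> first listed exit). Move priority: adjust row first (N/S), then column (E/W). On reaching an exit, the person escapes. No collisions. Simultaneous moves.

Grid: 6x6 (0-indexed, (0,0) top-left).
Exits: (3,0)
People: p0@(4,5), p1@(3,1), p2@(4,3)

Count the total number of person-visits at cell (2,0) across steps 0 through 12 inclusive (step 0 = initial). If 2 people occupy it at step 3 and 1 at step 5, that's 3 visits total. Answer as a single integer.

Answer: 0

Derivation:
Step 0: p0@(4,5) p1@(3,1) p2@(4,3) -> at (2,0): 0 [-], cum=0
Step 1: p0@(3,5) p1@ESC p2@(3,3) -> at (2,0): 0 [-], cum=0
Step 2: p0@(3,4) p1@ESC p2@(3,2) -> at (2,0): 0 [-], cum=0
Step 3: p0@(3,3) p1@ESC p2@(3,1) -> at (2,0): 0 [-], cum=0
Step 4: p0@(3,2) p1@ESC p2@ESC -> at (2,0): 0 [-], cum=0
Step 5: p0@(3,1) p1@ESC p2@ESC -> at (2,0): 0 [-], cum=0
Step 6: p0@ESC p1@ESC p2@ESC -> at (2,0): 0 [-], cum=0
Total visits = 0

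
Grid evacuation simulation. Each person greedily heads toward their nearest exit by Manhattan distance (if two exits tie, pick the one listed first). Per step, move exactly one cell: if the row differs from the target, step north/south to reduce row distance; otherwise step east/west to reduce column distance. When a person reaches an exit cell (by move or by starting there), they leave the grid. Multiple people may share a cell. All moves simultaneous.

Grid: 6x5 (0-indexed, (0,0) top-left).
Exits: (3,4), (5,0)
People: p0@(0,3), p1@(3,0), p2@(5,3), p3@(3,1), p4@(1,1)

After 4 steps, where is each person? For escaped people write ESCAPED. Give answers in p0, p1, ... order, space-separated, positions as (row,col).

Step 1: p0:(0,3)->(1,3) | p1:(3,0)->(4,0) | p2:(5,3)->(4,3) | p3:(3,1)->(3,2) | p4:(1,1)->(2,1)
Step 2: p0:(1,3)->(2,3) | p1:(4,0)->(5,0)->EXIT | p2:(4,3)->(3,3) | p3:(3,2)->(3,3) | p4:(2,1)->(3,1)
Step 3: p0:(2,3)->(3,3) | p1:escaped | p2:(3,3)->(3,4)->EXIT | p3:(3,3)->(3,4)->EXIT | p4:(3,1)->(3,2)
Step 4: p0:(3,3)->(3,4)->EXIT | p1:escaped | p2:escaped | p3:escaped | p4:(3,2)->(3,3)

ESCAPED ESCAPED ESCAPED ESCAPED (3,3)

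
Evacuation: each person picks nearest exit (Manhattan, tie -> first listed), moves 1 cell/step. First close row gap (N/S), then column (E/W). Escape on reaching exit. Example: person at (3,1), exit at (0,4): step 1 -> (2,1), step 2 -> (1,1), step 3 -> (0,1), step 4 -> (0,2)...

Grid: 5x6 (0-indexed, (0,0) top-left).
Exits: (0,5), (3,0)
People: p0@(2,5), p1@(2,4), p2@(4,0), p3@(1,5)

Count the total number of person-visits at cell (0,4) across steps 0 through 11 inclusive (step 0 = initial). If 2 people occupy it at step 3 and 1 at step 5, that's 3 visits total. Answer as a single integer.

Answer: 1

Derivation:
Step 0: p0@(2,5) p1@(2,4) p2@(4,0) p3@(1,5) -> at (0,4): 0 [-], cum=0
Step 1: p0@(1,5) p1@(1,4) p2@ESC p3@ESC -> at (0,4): 0 [-], cum=0
Step 2: p0@ESC p1@(0,4) p2@ESC p3@ESC -> at (0,4): 1 [p1], cum=1
Step 3: p0@ESC p1@ESC p2@ESC p3@ESC -> at (0,4): 0 [-], cum=1
Total visits = 1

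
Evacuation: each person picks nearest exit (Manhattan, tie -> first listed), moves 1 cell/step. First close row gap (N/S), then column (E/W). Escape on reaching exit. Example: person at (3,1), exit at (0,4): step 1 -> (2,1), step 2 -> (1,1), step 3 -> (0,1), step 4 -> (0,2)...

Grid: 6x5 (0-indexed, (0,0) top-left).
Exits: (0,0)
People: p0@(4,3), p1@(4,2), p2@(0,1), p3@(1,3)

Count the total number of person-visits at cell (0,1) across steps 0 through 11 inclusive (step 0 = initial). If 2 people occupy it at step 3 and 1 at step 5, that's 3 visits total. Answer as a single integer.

Step 0: p0@(4,3) p1@(4,2) p2@(0,1) p3@(1,3) -> at (0,1): 1 [p2], cum=1
Step 1: p0@(3,3) p1@(3,2) p2@ESC p3@(0,3) -> at (0,1): 0 [-], cum=1
Step 2: p0@(2,3) p1@(2,2) p2@ESC p3@(0,2) -> at (0,1): 0 [-], cum=1
Step 3: p0@(1,3) p1@(1,2) p2@ESC p3@(0,1) -> at (0,1): 1 [p3], cum=2
Step 4: p0@(0,3) p1@(0,2) p2@ESC p3@ESC -> at (0,1): 0 [-], cum=2
Step 5: p0@(0,2) p1@(0,1) p2@ESC p3@ESC -> at (0,1): 1 [p1], cum=3
Step 6: p0@(0,1) p1@ESC p2@ESC p3@ESC -> at (0,1): 1 [p0], cum=4
Step 7: p0@ESC p1@ESC p2@ESC p3@ESC -> at (0,1): 0 [-], cum=4
Total visits = 4

Answer: 4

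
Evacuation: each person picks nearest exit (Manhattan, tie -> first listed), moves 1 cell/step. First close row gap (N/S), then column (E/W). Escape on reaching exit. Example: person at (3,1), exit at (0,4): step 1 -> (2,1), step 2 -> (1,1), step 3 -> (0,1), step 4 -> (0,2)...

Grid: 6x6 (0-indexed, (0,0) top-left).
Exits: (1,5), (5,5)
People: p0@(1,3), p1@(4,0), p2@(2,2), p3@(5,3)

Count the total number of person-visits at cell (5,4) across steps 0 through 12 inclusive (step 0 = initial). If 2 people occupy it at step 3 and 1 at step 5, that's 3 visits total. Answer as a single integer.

Answer: 2

Derivation:
Step 0: p0@(1,3) p1@(4,0) p2@(2,2) p3@(5,3) -> at (5,4): 0 [-], cum=0
Step 1: p0@(1,4) p1@(5,0) p2@(1,2) p3@(5,4) -> at (5,4): 1 [p3], cum=1
Step 2: p0@ESC p1@(5,1) p2@(1,3) p3@ESC -> at (5,4): 0 [-], cum=1
Step 3: p0@ESC p1@(5,2) p2@(1,4) p3@ESC -> at (5,4): 0 [-], cum=1
Step 4: p0@ESC p1@(5,3) p2@ESC p3@ESC -> at (5,4): 0 [-], cum=1
Step 5: p0@ESC p1@(5,4) p2@ESC p3@ESC -> at (5,4): 1 [p1], cum=2
Step 6: p0@ESC p1@ESC p2@ESC p3@ESC -> at (5,4): 0 [-], cum=2
Total visits = 2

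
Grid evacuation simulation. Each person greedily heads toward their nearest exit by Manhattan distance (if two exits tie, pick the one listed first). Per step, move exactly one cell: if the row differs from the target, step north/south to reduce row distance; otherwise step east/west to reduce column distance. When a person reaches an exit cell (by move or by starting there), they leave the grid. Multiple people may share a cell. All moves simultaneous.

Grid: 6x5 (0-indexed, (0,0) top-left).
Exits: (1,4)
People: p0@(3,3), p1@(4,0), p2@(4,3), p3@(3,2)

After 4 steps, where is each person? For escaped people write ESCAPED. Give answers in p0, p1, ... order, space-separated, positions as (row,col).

Step 1: p0:(3,3)->(2,3) | p1:(4,0)->(3,0) | p2:(4,3)->(3,3) | p3:(3,2)->(2,2)
Step 2: p0:(2,3)->(1,3) | p1:(3,0)->(2,0) | p2:(3,3)->(2,3) | p3:(2,2)->(1,2)
Step 3: p0:(1,3)->(1,4)->EXIT | p1:(2,0)->(1,0) | p2:(2,3)->(1,3) | p3:(1,2)->(1,3)
Step 4: p0:escaped | p1:(1,0)->(1,1) | p2:(1,3)->(1,4)->EXIT | p3:(1,3)->(1,4)->EXIT

ESCAPED (1,1) ESCAPED ESCAPED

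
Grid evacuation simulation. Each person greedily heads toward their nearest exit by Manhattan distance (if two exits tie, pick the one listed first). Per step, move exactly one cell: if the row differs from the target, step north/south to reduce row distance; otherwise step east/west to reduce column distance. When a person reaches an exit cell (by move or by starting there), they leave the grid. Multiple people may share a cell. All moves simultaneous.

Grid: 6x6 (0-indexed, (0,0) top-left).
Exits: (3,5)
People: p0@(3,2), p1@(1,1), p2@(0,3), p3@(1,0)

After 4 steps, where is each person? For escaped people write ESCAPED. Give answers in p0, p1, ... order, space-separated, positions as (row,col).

Step 1: p0:(3,2)->(3,3) | p1:(1,1)->(2,1) | p2:(0,3)->(1,3) | p3:(1,0)->(2,0)
Step 2: p0:(3,3)->(3,4) | p1:(2,1)->(3,1) | p2:(1,3)->(2,3) | p3:(2,0)->(3,0)
Step 3: p0:(3,4)->(3,5)->EXIT | p1:(3,1)->(3,2) | p2:(2,3)->(3,3) | p3:(3,0)->(3,1)
Step 4: p0:escaped | p1:(3,2)->(3,3) | p2:(3,3)->(3,4) | p3:(3,1)->(3,2)

ESCAPED (3,3) (3,4) (3,2)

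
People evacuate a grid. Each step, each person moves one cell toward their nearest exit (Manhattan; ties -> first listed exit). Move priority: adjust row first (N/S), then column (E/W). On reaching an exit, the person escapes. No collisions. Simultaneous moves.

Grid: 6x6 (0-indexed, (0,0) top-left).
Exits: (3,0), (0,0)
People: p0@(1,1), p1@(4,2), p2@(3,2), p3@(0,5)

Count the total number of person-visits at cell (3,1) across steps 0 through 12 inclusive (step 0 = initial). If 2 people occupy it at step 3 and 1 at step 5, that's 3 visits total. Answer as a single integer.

Answer: 2

Derivation:
Step 0: p0@(1,1) p1@(4,2) p2@(3,2) p3@(0,5) -> at (3,1): 0 [-], cum=0
Step 1: p0@(0,1) p1@(3,2) p2@(3,1) p3@(0,4) -> at (3,1): 1 [p2], cum=1
Step 2: p0@ESC p1@(3,1) p2@ESC p3@(0,3) -> at (3,1): 1 [p1], cum=2
Step 3: p0@ESC p1@ESC p2@ESC p3@(0,2) -> at (3,1): 0 [-], cum=2
Step 4: p0@ESC p1@ESC p2@ESC p3@(0,1) -> at (3,1): 0 [-], cum=2
Step 5: p0@ESC p1@ESC p2@ESC p3@ESC -> at (3,1): 0 [-], cum=2
Total visits = 2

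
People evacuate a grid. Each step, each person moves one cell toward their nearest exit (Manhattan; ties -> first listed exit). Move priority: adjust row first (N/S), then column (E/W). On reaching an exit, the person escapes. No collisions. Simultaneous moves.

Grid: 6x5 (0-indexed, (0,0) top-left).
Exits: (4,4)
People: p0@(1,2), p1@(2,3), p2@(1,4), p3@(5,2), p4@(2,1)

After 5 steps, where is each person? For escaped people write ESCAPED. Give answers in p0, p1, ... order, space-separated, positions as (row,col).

Step 1: p0:(1,2)->(2,2) | p1:(2,3)->(3,3) | p2:(1,4)->(2,4) | p3:(5,2)->(4,2) | p4:(2,1)->(3,1)
Step 2: p0:(2,2)->(3,2) | p1:(3,3)->(4,3) | p2:(2,4)->(3,4) | p3:(4,2)->(4,3) | p4:(3,1)->(4,1)
Step 3: p0:(3,2)->(4,2) | p1:(4,3)->(4,4)->EXIT | p2:(3,4)->(4,4)->EXIT | p3:(4,3)->(4,4)->EXIT | p4:(4,1)->(4,2)
Step 4: p0:(4,2)->(4,3) | p1:escaped | p2:escaped | p3:escaped | p4:(4,2)->(4,3)
Step 5: p0:(4,3)->(4,4)->EXIT | p1:escaped | p2:escaped | p3:escaped | p4:(4,3)->(4,4)->EXIT

ESCAPED ESCAPED ESCAPED ESCAPED ESCAPED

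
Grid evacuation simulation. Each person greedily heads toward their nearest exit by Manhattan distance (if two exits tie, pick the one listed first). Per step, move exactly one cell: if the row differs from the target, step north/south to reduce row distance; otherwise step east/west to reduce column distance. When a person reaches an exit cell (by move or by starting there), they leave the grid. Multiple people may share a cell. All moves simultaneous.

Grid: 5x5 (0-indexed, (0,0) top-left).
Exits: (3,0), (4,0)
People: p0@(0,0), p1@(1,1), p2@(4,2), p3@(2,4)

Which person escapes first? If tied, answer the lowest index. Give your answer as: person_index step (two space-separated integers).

Step 1: p0:(0,0)->(1,0) | p1:(1,1)->(2,1) | p2:(4,2)->(4,1) | p3:(2,4)->(3,4)
Step 2: p0:(1,0)->(2,0) | p1:(2,1)->(3,1) | p2:(4,1)->(4,0)->EXIT | p3:(3,4)->(3,3)
Step 3: p0:(2,0)->(3,0)->EXIT | p1:(3,1)->(3,0)->EXIT | p2:escaped | p3:(3,3)->(3,2)
Step 4: p0:escaped | p1:escaped | p2:escaped | p3:(3,2)->(3,1)
Step 5: p0:escaped | p1:escaped | p2:escaped | p3:(3,1)->(3,0)->EXIT
Exit steps: [3, 3, 2, 5]
First to escape: p2 at step 2

Answer: 2 2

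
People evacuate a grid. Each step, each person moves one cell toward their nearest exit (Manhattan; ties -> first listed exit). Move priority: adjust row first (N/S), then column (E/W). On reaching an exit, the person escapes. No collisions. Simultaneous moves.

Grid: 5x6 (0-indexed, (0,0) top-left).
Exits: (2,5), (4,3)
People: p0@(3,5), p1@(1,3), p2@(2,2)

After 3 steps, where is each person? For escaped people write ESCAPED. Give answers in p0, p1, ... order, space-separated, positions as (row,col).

Step 1: p0:(3,5)->(2,5)->EXIT | p1:(1,3)->(2,3) | p2:(2,2)->(2,3)
Step 2: p0:escaped | p1:(2,3)->(2,4) | p2:(2,3)->(2,4)
Step 3: p0:escaped | p1:(2,4)->(2,5)->EXIT | p2:(2,4)->(2,5)->EXIT

ESCAPED ESCAPED ESCAPED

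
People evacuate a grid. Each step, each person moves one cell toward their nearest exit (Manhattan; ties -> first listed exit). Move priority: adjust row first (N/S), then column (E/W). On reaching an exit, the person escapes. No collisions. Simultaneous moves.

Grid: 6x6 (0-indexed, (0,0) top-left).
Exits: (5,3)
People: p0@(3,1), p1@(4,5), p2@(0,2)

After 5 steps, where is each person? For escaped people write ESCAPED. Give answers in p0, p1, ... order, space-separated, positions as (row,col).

Step 1: p0:(3,1)->(4,1) | p1:(4,5)->(5,5) | p2:(0,2)->(1,2)
Step 2: p0:(4,1)->(5,1) | p1:(5,5)->(5,4) | p2:(1,2)->(2,2)
Step 3: p0:(5,1)->(5,2) | p1:(5,4)->(5,3)->EXIT | p2:(2,2)->(3,2)
Step 4: p0:(5,2)->(5,3)->EXIT | p1:escaped | p2:(3,2)->(4,2)
Step 5: p0:escaped | p1:escaped | p2:(4,2)->(5,2)

ESCAPED ESCAPED (5,2)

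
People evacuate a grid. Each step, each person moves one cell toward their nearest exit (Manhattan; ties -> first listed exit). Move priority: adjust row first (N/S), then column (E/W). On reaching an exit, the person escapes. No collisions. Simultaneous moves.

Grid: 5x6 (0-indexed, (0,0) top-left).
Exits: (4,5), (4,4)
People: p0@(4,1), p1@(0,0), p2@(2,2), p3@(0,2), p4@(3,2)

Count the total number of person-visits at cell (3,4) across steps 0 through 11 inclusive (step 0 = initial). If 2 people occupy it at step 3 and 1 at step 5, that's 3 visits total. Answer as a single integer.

Answer: 0

Derivation:
Step 0: p0@(4,1) p1@(0,0) p2@(2,2) p3@(0,2) p4@(3,2) -> at (3,4): 0 [-], cum=0
Step 1: p0@(4,2) p1@(1,0) p2@(3,2) p3@(1,2) p4@(4,2) -> at (3,4): 0 [-], cum=0
Step 2: p0@(4,3) p1@(2,0) p2@(4,2) p3@(2,2) p4@(4,3) -> at (3,4): 0 [-], cum=0
Step 3: p0@ESC p1@(3,0) p2@(4,3) p3@(3,2) p4@ESC -> at (3,4): 0 [-], cum=0
Step 4: p0@ESC p1@(4,0) p2@ESC p3@(4,2) p4@ESC -> at (3,4): 0 [-], cum=0
Step 5: p0@ESC p1@(4,1) p2@ESC p3@(4,3) p4@ESC -> at (3,4): 0 [-], cum=0
Step 6: p0@ESC p1@(4,2) p2@ESC p3@ESC p4@ESC -> at (3,4): 0 [-], cum=0
Step 7: p0@ESC p1@(4,3) p2@ESC p3@ESC p4@ESC -> at (3,4): 0 [-], cum=0
Step 8: p0@ESC p1@ESC p2@ESC p3@ESC p4@ESC -> at (3,4): 0 [-], cum=0
Total visits = 0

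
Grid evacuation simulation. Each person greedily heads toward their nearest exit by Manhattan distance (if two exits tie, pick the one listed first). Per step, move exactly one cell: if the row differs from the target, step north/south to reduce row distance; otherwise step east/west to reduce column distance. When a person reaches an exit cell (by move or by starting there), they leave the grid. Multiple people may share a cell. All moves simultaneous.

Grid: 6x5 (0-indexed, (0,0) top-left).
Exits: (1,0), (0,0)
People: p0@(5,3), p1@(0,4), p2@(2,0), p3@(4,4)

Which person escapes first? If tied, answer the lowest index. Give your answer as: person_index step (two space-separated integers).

Answer: 2 1

Derivation:
Step 1: p0:(5,3)->(4,3) | p1:(0,4)->(0,3) | p2:(2,0)->(1,0)->EXIT | p3:(4,4)->(3,4)
Step 2: p0:(4,3)->(3,3) | p1:(0,3)->(0,2) | p2:escaped | p3:(3,4)->(2,4)
Step 3: p0:(3,3)->(2,3) | p1:(0,2)->(0,1) | p2:escaped | p3:(2,4)->(1,4)
Step 4: p0:(2,3)->(1,3) | p1:(0,1)->(0,0)->EXIT | p2:escaped | p3:(1,4)->(1,3)
Step 5: p0:(1,3)->(1,2) | p1:escaped | p2:escaped | p3:(1,3)->(1,2)
Step 6: p0:(1,2)->(1,1) | p1:escaped | p2:escaped | p3:(1,2)->(1,1)
Step 7: p0:(1,1)->(1,0)->EXIT | p1:escaped | p2:escaped | p3:(1,1)->(1,0)->EXIT
Exit steps: [7, 4, 1, 7]
First to escape: p2 at step 1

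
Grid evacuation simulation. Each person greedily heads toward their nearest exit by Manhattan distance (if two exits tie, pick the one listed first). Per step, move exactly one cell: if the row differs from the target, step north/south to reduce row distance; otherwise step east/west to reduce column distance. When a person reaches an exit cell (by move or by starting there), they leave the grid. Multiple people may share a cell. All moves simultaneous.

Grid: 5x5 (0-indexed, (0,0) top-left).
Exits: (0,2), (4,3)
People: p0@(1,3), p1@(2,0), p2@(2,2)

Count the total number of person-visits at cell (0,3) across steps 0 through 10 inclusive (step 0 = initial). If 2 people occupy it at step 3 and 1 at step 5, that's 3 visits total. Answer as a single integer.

Step 0: p0@(1,3) p1@(2,0) p2@(2,2) -> at (0,3): 0 [-], cum=0
Step 1: p0@(0,3) p1@(1,0) p2@(1,2) -> at (0,3): 1 [p0], cum=1
Step 2: p0@ESC p1@(0,0) p2@ESC -> at (0,3): 0 [-], cum=1
Step 3: p0@ESC p1@(0,1) p2@ESC -> at (0,3): 0 [-], cum=1
Step 4: p0@ESC p1@ESC p2@ESC -> at (0,3): 0 [-], cum=1
Total visits = 1

Answer: 1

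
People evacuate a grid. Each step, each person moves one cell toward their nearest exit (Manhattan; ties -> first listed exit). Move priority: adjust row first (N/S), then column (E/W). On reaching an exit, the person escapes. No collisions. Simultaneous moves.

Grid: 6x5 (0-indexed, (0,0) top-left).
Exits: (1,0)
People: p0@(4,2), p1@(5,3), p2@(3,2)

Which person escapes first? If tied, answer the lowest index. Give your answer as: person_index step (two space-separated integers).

Step 1: p0:(4,2)->(3,2) | p1:(5,3)->(4,3) | p2:(3,2)->(2,2)
Step 2: p0:(3,2)->(2,2) | p1:(4,3)->(3,3) | p2:(2,2)->(1,2)
Step 3: p0:(2,2)->(1,2) | p1:(3,3)->(2,3) | p2:(1,2)->(1,1)
Step 4: p0:(1,2)->(1,1) | p1:(2,3)->(1,3) | p2:(1,1)->(1,0)->EXIT
Step 5: p0:(1,1)->(1,0)->EXIT | p1:(1,3)->(1,2) | p2:escaped
Step 6: p0:escaped | p1:(1,2)->(1,1) | p2:escaped
Step 7: p0:escaped | p1:(1,1)->(1,0)->EXIT | p2:escaped
Exit steps: [5, 7, 4]
First to escape: p2 at step 4

Answer: 2 4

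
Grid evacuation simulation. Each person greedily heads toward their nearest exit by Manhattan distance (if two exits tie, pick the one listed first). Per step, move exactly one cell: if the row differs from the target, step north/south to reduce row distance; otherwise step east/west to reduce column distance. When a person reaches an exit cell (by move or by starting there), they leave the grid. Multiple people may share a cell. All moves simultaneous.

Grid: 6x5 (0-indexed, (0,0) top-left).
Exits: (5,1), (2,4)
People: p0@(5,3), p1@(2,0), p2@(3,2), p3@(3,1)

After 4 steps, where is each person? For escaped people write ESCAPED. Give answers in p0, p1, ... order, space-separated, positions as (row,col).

Step 1: p0:(5,3)->(5,2) | p1:(2,0)->(3,0) | p2:(3,2)->(4,2) | p3:(3,1)->(4,1)
Step 2: p0:(5,2)->(5,1)->EXIT | p1:(3,0)->(4,0) | p2:(4,2)->(5,2) | p3:(4,1)->(5,1)->EXIT
Step 3: p0:escaped | p1:(4,0)->(5,0) | p2:(5,2)->(5,1)->EXIT | p3:escaped
Step 4: p0:escaped | p1:(5,0)->(5,1)->EXIT | p2:escaped | p3:escaped

ESCAPED ESCAPED ESCAPED ESCAPED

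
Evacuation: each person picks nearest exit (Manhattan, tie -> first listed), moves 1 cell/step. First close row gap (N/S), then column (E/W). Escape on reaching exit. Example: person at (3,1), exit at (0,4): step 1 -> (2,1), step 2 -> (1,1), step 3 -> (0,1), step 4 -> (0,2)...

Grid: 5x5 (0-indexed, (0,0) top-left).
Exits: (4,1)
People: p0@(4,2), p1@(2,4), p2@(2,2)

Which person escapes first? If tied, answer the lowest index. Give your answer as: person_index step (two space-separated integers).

Step 1: p0:(4,2)->(4,1)->EXIT | p1:(2,4)->(3,4) | p2:(2,2)->(3,2)
Step 2: p0:escaped | p1:(3,4)->(4,4) | p2:(3,2)->(4,2)
Step 3: p0:escaped | p1:(4,4)->(4,3) | p2:(4,2)->(4,1)->EXIT
Step 4: p0:escaped | p1:(4,3)->(4,2) | p2:escaped
Step 5: p0:escaped | p1:(4,2)->(4,1)->EXIT | p2:escaped
Exit steps: [1, 5, 3]
First to escape: p0 at step 1

Answer: 0 1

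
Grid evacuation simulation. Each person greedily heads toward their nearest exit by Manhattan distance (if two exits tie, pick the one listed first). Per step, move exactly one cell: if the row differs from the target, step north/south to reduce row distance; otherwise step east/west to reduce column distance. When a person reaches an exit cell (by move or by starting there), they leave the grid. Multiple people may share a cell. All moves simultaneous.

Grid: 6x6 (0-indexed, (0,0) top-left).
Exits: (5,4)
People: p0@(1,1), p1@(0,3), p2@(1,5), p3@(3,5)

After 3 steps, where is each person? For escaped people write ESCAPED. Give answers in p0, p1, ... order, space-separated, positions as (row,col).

Step 1: p0:(1,1)->(2,1) | p1:(0,3)->(1,3) | p2:(1,5)->(2,5) | p3:(3,5)->(4,5)
Step 2: p0:(2,1)->(3,1) | p1:(1,3)->(2,3) | p2:(2,5)->(3,5) | p3:(4,5)->(5,5)
Step 3: p0:(3,1)->(4,1) | p1:(2,3)->(3,3) | p2:(3,5)->(4,5) | p3:(5,5)->(5,4)->EXIT

(4,1) (3,3) (4,5) ESCAPED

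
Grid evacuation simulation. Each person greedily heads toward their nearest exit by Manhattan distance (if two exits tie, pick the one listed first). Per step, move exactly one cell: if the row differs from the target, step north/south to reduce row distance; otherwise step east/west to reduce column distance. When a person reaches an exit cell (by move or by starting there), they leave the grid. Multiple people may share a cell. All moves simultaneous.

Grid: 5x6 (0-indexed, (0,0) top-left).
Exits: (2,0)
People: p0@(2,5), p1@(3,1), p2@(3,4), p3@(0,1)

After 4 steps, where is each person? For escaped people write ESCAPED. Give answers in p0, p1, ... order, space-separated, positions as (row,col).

Step 1: p0:(2,5)->(2,4) | p1:(3,1)->(2,1) | p2:(3,4)->(2,4) | p3:(0,1)->(1,1)
Step 2: p0:(2,4)->(2,3) | p1:(2,1)->(2,0)->EXIT | p2:(2,4)->(2,3) | p3:(1,1)->(2,1)
Step 3: p0:(2,3)->(2,2) | p1:escaped | p2:(2,3)->(2,2) | p3:(2,1)->(2,0)->EXIT
Step 4: p0:(2,2)->(2,1) | p1:escaped | p2:(2,2)->(2,1) | p3:escaped

(2,1) ESCAPED (2,1) ESCAPED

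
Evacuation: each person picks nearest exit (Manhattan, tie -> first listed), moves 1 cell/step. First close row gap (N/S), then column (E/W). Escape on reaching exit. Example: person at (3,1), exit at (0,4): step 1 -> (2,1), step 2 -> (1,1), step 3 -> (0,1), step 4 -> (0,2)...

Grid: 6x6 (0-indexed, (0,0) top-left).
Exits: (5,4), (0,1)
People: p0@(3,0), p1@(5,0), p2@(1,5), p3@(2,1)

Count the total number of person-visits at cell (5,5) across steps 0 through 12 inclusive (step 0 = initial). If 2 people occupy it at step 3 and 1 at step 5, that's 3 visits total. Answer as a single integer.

Answer: 1

Derivation:
Step 0: p0@(3,0) p1@(5,0) p2@(1,5) p3@(2,1) -> at (5,5): 0 [-], cum=0
Step 1: p0@(2,0) p1@(5,1) p2@(2,5) p3@(1,1) -> at (5,5): 0 [-], cum=0
Step 2: p0@(1,0) p1@(5,2) p2@(3,5) p3@ESC -> at (5,5): 0 [-], cum=0
Step 3: p0@(0,0) p1@(5,3) p2@(4,5) p3@ESC -> at (5,5): 0 [-], cum=0
Step 4: p0@ESC p1@ESC p2@(5,5) p3@ESC -> at (5,5): 1 [p2], cum=1
Step 5: p0@ESC p1@ESC p2@ESC p3@ESC -> at (5,5): 0 [-], cum=1
Total visits = 1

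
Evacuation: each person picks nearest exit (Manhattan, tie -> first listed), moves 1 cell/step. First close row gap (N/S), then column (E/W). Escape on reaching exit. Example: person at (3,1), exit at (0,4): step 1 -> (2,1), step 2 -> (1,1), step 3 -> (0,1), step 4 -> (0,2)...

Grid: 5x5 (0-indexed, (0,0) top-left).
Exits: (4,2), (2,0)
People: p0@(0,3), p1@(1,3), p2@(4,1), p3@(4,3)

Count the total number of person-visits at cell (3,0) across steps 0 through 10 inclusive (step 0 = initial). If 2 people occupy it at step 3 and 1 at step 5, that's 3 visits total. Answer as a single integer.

Step 0: p0@(0,3) p1@(1,3) p2@(4,1) p3@(4,3) -> at (3,0): 0 [-], cum=0
Step 1: p0@(1,3) p1@(2,3) p2@ESC p3@ESC -> at (3,0): 0 [-], cum=0
Step 2: p0@(2,3) p1@(3,3) p2@ESC p3@ESC -> at (3,0): 0 [-], cum=0
Step 3: p0@(3,3) p1@(4,3) p2@ESC p3@ESC -> at (3,0): 0 [-], cum=0
Step 4: p0@(4,3) p1@ESC p2@ESC p3@ESC -> at (3,0): 0 [-], cum=0
Step 5: p0@ESC p1@ESC p2@ESC p3@ESC -> at (3,0): 0 [-], cum=0
Total visits = 0

Answer: 0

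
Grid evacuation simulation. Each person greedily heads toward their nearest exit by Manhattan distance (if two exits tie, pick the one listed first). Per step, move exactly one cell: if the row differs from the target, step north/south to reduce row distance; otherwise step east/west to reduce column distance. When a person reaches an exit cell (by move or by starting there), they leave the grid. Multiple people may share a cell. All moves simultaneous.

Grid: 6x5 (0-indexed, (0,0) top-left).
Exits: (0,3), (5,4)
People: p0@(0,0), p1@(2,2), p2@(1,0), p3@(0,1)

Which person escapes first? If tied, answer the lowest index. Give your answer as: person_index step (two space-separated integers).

Step 1: p0:(0,0)->(0,1) | p1:(2,2)->(1,2) | p2:(1,0)->(0,0) | p3:(0,1)->(0,2)
Step 2: p0:(0,1)->(0,2) | p1:(1,2)->(0,2) | p2:(0,0)->(0,1) | p3:(0,2)->(0,3)->EXIT
Step 3: p0:(0,2)->(0,3)->EXIT | p1:(0,2)->(0,3)->EXIT | p2:(0,1)->(0,2) | p3:escaped
Step 4: p0:escaped | p1:escaped | p2:(0,2)->(0,3)->EXIT | p3:escaped
Exit steps: [3, 3, 4, 2]
First to escape: p3 at step 2

Answer: 3 2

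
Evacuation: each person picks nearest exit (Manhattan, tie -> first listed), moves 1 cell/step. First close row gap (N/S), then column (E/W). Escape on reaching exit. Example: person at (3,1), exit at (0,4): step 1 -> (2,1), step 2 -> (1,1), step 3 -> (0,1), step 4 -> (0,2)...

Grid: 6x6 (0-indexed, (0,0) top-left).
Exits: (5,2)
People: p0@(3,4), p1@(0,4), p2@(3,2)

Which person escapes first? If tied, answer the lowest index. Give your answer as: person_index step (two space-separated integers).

Step 1: p0:(3,4)->(4,4) | p1:(0,4)->(1,4) | p2:(3,2)->(4,2)
Step 2: p0:(4,4)->(5,4) | p1:(1,4)->(2,4) | p2:(4,2)->(5,2)->EXIT
Step 3: p0:(5,4)->(5,3) | p1:(2,4)->(3,4) | p2:escaped
Step 4: p0:(5,3)->(5,2)->EXIT | p1:(3,4)->(4,4) | p2:escaped
Step 5: p0:escaped | p1:(4,4)->(5,4) | p2:escaped
Step 6: p0:escaped | p1:(5,4)->(5,3) | p2:escaped
Step 7: p0:escaped | p1:(5,3)->(5,2)->EXIT | p2:escaped
Exit steps: [4, 7, 2]
First to escape: p2 at step 2

Answer: 2 2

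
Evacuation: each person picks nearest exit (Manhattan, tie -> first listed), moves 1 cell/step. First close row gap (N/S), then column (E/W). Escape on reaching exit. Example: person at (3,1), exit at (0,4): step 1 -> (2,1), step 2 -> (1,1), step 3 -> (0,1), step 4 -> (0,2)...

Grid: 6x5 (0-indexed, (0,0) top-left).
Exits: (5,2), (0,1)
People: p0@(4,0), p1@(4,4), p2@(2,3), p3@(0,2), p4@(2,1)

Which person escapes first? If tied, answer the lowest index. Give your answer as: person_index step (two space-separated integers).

Answer: 3 1

Derivation:
Step 1: p0:(4,0)->(5,0) | p1:(4,4)->(5,4) | p2:(2,3)->(3,3) | p3:(0,2)->(0,1)->EXIT | p4:(2,1)->(1,1)
Step 2: p0:(5,0)->(5,1) | p1:(5,4)->(5,3) | p2:(3,3)->(4,3) | p3:escaped | p4:(1,1)->(0,1)->EXIT
Step 3: p0:(5,1)->(5,2)->EXIT | p1:(5,3)->(5,2)->EXIT | p2:(4,3)->(5,3) | p3:escaped | p4:escaped
Step 4: p0:escaped | p1:escaped | p2:(5,3)->(5,2)->EXIT | p3:escaped | p4:escaped
Exit steps: [3, 3, 4, 1, 2]
First to escape: p3 at step 1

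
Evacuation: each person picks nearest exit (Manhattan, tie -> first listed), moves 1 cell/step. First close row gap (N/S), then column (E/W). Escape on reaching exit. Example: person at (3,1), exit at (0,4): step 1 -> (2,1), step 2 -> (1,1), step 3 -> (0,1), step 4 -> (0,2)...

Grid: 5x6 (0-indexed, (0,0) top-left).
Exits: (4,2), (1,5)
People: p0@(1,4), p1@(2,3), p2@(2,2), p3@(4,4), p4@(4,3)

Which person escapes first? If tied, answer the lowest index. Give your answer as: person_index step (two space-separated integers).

Answer: 0 1

Derivation:
Step 1: p0:(1,4)->(1,5)->EXIT | p1:(2,3)->(3,3) | p2:(2,2)->(3,2) | p3:(4,4)->(4,3) | p4:(4,3)->(4,2)->EXIT
Step 2: p0:escaped | p1:(3,3)->(4,3) | p2:(3,2)->(4,2)->EXIT | p3:(4,3)->(4,2)->EXIT | p4:escaped
Step 3: p0:escaped | p1:(4,3)->(4,2)->EXIT | p2:escaped | p3:escaped | p4:escaped
Exit steps: [1, 3, 2, 2, 1]
First to escape: p0 at step 1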